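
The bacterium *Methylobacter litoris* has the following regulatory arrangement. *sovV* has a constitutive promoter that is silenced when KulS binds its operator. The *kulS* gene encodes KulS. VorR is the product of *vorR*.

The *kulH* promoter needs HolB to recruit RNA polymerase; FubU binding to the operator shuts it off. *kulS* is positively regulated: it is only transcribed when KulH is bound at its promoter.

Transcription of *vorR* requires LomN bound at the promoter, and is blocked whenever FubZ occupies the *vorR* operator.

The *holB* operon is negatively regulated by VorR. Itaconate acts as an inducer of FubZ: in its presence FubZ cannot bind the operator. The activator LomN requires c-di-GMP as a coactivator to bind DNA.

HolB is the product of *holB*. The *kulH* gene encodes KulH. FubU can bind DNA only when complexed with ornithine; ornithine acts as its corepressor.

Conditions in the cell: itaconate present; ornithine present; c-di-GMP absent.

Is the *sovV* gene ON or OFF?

Itaconate is present, so FubZ is inactive.
c-di-GMP is absent, so LomN is inactive.
Required activator LomN is absent, so *vorR* is not transcribed.
So VorR is not produced.
With no repressor bound, *holB* is transcribed.
So HolB is produced and active.
Ornithine is present, so FubU is active.
With repressor FubU bound, *kulH* is not transcribed.
So KulH is not produced.
Required activator KulH is absent, so *kulS* is not transcribed.
So KulS is not produced.
With no repressor bound, *sovV* is transcribed.

ON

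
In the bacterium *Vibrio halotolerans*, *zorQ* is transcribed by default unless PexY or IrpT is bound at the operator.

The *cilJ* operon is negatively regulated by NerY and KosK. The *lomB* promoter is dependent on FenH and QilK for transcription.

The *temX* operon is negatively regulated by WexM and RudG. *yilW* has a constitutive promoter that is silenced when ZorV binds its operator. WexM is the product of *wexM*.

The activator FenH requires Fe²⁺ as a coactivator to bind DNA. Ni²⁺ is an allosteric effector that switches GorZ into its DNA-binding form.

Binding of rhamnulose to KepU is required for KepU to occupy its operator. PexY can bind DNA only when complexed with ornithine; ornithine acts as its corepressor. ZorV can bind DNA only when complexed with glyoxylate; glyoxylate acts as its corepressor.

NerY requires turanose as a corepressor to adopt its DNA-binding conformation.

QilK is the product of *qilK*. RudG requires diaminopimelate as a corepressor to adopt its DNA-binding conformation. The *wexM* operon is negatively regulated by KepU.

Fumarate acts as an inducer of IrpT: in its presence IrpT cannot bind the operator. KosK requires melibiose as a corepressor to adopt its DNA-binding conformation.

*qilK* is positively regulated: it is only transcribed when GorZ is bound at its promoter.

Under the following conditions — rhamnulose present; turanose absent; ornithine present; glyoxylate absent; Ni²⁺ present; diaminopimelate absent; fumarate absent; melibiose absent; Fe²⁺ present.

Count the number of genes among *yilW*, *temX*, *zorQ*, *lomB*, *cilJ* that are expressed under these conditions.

Glyoxylate is absent, so ZorV is inactive.
With no repressor bound, *yilW* is transcribed.
→ *yilW* is ON.
Rhamnulose is present, so KepU is active.
With repressor KepU bound, *wexM* is not transcribed.
So WexM is not produced.
Diaminopimelate is absent, so RudG is inactive.
With no repressor bound, *temX* is transcribed.
→ *temX* is ON.
Ornithine is present, so PexY is active.
Fumarate is absent, so IrpT is active.
With repressor PexY bound, *zorQ* is not transcribed.
→ *zorQ* is OFF.
Fe²⁺ is present, so FenH is active.
Ni²⁺ is present, so GorZ is active.
No repressor is bound and GorZ is active, so *qilK* is transcribed.
So QilK is produced and active.
No repressor is bound and FenH and QilK are active, so *lomB* is transcribed.
→ *lomB* is ON.
Turanose is absent, so NerY is inactive.
Melibiose is absent, so KosK is inactive.
With no repressor bound, *cilJ* is transcribed.
→ *cilJ* is ON.
4 of the 5 genes are transcribed.

4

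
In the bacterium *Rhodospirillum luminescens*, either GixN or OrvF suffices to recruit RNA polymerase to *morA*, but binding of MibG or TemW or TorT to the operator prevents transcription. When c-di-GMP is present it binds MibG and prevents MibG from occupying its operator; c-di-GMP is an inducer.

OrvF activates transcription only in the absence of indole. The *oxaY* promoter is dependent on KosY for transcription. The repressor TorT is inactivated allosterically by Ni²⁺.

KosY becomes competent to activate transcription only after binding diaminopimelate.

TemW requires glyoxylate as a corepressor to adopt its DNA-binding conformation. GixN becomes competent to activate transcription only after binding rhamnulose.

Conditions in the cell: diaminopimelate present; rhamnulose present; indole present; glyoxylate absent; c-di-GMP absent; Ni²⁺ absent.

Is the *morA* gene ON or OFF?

c-di-GMP is absent, so MibG is active.
Rhamnulose is present, so GixN is active.
Glyoxylate is absent, so TemW is inactive.
Ni²⁺ is absent, so TorT is active.
Indole is present, so OrvF is inactive.
With repressor MibG bound, *morA* is not transcribed.

OFF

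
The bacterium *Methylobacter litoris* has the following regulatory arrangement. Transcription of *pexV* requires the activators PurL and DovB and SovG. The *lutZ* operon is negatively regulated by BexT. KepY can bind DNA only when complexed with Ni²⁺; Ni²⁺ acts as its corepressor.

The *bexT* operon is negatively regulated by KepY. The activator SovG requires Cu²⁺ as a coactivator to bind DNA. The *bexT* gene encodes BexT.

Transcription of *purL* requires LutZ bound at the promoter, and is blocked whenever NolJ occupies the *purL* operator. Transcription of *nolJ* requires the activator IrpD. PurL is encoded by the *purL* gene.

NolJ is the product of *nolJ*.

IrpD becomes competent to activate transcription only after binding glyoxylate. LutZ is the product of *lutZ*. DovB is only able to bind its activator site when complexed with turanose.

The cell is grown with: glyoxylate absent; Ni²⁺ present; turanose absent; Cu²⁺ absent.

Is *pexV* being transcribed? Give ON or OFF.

OFF

Ni²⁺ is present, so KepY is active.
With repressor KepY bound, *bexT* is not transcribed.
So BexT is not produced.
With no repressor bound, *lutZ* is transcribed.
So LutZ is produced and active.
Glyoxylate is absent, so IrpD is inactive.
Required activator IrpD is absent, so *nolJ* is not transcribed.
So NolJ is not produced.
No repressor is bound and LutZ is active, so *purL* is transcribed.
So PurL is produced and active.
Turanose is absent, so DovB is inactive.
Cu²⁺ is absent, so SovG is inactive.
Required activator DovB is absent, so *pexV* is not transcribed.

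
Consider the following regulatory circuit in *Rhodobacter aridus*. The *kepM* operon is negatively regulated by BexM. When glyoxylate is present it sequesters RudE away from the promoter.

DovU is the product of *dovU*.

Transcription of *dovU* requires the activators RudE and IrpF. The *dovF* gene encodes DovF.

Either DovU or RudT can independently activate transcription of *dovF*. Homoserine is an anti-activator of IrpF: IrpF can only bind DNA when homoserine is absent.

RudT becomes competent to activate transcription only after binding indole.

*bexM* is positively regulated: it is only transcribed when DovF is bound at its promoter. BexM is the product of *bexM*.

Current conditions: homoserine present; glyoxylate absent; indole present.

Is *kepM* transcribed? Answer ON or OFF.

OFF

Glyoxylate is absent, so RudE is active.
Homoserine is present, so IrpF is inactive.
Required activator IrpF is absent, so *dovU* is not transcribed.
So DovU is not produced.
Indole is present, so RudT is active.
Activator RudT is present, so *dovF* is transcribed.
So DovF is produced and active.
No repressor is bound and DovF is active, so *bexM* is transcribed.
So BexM is produced and active.
With repressor BexM bound, *kepM* is not transcribed.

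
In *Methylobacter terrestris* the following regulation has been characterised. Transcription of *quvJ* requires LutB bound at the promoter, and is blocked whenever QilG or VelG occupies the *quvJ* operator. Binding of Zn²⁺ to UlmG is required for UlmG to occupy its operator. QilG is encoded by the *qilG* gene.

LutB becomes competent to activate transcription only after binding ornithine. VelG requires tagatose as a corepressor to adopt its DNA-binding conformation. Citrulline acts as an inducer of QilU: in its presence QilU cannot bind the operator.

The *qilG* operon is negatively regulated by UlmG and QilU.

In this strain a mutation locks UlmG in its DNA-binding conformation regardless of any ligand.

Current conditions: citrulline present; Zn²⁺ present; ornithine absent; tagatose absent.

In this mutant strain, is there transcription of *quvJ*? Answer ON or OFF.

UlmG is constitutively active in this strain.
Citrulline is present, so QilU is inactive.
With repressor UlmG bound, *qilG* is not transcribed.
So QilG is not produced.
Tagatose is absent, so VelG is inactive.
Ornithine is absent, so LutB is inactive.
Required activator LutB is absent, so *quvJ* is not transcribed.

OFF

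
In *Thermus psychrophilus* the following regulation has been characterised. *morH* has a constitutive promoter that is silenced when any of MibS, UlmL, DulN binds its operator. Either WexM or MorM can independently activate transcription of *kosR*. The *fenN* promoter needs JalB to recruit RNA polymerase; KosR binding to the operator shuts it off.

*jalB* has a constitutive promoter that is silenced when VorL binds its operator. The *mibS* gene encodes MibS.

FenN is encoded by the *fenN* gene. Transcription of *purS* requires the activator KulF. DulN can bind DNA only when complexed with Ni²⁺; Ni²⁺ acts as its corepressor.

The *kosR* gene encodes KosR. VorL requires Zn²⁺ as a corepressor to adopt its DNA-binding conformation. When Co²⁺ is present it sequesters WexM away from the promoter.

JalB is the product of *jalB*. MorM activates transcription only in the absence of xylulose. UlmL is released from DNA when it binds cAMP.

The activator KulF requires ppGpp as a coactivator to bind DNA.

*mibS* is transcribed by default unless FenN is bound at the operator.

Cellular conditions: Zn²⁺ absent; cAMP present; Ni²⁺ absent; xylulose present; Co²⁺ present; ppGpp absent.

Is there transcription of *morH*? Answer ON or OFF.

Co²⁺ is present, so WexM is inactive.
Xylulose is present, so MorM is inactive.
No activator is available at the *kosR* promoter, so *kosR* is not transcribed.
So KosR is not produced.
Zn²⁺ is absent, so VorL is inactive.
With no repressor bound, *jalB* is transcribed.
So JalB is produced and active.
No repressor is bound and JalB is active, so *fenN* is transcribed.
So FenN is produced and active.
With repressor FenN bound, *mibS* is not transcribed.
So MibS is not produced.
cAMP is present, so UlmL is inactive.
Ni²⁺ is absent, so DulN is inactive.
With no repressor bound, *morH* is transcribed.

ON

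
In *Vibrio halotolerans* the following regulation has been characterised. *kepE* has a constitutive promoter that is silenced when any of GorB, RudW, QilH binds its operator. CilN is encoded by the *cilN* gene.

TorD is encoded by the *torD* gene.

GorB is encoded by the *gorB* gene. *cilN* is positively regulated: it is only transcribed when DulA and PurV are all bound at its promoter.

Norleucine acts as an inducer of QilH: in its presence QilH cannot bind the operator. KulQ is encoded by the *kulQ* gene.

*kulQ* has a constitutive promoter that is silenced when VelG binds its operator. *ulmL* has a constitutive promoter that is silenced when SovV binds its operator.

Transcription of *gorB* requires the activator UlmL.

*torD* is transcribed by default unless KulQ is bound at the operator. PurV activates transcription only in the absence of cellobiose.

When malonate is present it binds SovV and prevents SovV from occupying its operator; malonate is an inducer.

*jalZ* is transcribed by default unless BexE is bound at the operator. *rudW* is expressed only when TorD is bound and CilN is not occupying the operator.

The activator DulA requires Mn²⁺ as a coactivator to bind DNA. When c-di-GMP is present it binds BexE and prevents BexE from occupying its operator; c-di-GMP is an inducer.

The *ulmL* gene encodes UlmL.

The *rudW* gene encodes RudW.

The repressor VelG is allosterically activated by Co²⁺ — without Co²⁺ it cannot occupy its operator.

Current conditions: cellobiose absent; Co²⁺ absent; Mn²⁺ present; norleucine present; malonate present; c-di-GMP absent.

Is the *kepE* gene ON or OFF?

Malonate is present, so SovV is inactive.
With no repressor bound, *ulmL* is transcribed.
So UlmL is produced and active.
No repressor is bound and UlmL is active, so *gorB* is transcribed.
So GorB is produced and active.
Co²⁺ is absent, so VelG is inactive.
With no repressor bound, *kulQ* is transcribed.
So KulQ is produced and active.
With repressor KulQ bound, *torD* is not transcribed.
So TorD is not produced.
Mn²⁺ is present, so DulA is active.
Cellobiose is absent, so PurV is active.
No repressor is bound and DulA and PurV are active, so *cilN* is transcribed.
So CilN is produced and active.
With repressor CilN bound, *rudW* is not transcribed.
So RudW is not produced.
Norleucine is present, so QilH is inactive.
With repressor GorB bound, *kepE* is not transcribed.

OFF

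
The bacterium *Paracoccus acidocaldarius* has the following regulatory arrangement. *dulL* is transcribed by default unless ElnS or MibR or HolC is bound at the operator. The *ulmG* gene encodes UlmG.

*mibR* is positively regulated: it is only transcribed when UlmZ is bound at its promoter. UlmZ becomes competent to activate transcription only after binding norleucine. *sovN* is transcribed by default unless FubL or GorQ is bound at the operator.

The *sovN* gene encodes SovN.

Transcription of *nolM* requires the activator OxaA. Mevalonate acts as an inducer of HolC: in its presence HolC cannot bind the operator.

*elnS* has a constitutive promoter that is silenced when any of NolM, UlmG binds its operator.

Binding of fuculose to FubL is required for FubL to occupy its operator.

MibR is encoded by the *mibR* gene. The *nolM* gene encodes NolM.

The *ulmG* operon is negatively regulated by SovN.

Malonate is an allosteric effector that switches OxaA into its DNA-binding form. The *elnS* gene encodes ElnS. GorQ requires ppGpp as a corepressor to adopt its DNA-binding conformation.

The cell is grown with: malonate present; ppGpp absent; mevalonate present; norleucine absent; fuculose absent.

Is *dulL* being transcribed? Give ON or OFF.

Malonate is present, so OxaA is active.
No repressor is bound and OxaA is active, so *nolM* is transcribed.
So NolM is produced and active.
Fuculose is absent, so FubL is inactive.
ppGpp is absent, so GorQ is inactive.
With no repressor bound, *sovN* is transcribed.
So SovN is produced and active.
With repressor SovN bound, *ulmG* is not transcribed.
So UlmG is not produced.
With repressor NolM bound, *elnS* is not transcribed.
So ElnS is not produced.
Norleucine is absent, so UlmZ is inactive.
Required activator UlmZ is absent, so *mibR* is not transcribed.
So MibR is not produced.
Mevalonate is present, so HolC is inactive.
With no repressor bound, *dulL* is transcribed.

ON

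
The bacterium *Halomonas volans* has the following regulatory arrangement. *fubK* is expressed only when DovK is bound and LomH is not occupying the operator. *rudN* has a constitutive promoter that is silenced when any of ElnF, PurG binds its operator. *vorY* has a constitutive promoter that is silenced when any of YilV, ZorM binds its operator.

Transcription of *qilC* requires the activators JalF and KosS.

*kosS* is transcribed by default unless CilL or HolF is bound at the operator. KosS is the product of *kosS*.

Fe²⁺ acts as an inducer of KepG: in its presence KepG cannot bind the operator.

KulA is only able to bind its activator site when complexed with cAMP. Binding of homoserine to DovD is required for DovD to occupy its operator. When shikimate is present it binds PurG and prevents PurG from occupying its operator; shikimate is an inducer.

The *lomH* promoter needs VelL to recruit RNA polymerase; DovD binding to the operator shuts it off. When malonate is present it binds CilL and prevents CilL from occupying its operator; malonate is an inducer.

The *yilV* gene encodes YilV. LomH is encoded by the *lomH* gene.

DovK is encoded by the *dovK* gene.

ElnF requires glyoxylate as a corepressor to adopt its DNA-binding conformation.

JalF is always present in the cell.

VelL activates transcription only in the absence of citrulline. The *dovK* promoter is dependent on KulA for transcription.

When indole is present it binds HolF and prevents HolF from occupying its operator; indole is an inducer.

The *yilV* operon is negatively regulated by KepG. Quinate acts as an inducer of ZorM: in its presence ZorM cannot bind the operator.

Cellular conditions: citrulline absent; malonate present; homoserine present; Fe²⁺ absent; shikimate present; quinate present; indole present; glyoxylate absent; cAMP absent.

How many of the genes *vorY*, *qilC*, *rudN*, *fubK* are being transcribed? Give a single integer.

3

Fe²⁺ is absent, so KepG is active.
With repressor KepG bound, *yilV* is not transcribed.
So YilV is not produced.
Quinate is present, so ZorM is inactive.
With no repressor bound, *vorY* is transcribed.
→ *vorY* is ON.
JalF is produced constitutively and is active.
Malonate is present, so CilL is inactive.
Indole is present, so HolF is inactive.
With no repressor bound, *kosS* is transcribed.
So KosS is produced and active.
No repressor is bound and JalF and KosS are active, so *qilC* is transcribed.
→ *qilC* is ON.
Glyoxylate is absent, so ElnF is inactive.
Shikimate is present, so PurG is inactive.
With no repressor bound, *rudN* is transcribed.
→ *rudN* is ON.
cAMP is absent, so KulA is inactive.
Required activator KulA is absent, so *dovK* is not transcribed.
So DovK is not produced.
Homoserine is present, so DovD is active.
Citrulline is absent, so VelL is active.
With repressor DovD bound, *lomH* is not transcribed.
So LomH is not produced.
Required activator DovK is absent, so *fubK* is not transcribed.
→ *fubK* is OFF.
3 of the 4 genes are transcribed.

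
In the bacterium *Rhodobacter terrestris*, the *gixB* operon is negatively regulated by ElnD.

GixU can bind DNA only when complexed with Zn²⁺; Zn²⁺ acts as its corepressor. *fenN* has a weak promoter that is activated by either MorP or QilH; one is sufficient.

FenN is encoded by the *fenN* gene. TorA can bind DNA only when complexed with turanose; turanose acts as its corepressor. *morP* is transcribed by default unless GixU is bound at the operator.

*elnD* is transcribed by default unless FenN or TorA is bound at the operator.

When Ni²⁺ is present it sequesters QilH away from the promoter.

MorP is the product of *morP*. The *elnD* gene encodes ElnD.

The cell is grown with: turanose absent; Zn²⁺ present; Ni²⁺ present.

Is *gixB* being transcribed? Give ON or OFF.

OFF

Zn²⁺ is present, so GixU is active.
With repressor GixU bound, *morP* is not transcribed.
So MorP is not produced.
Ni²⁺ is present, so QilH is inactive.
No activator is available at the *fenN* promoter, so *fenN* is not transcribed.
So FenN is not produced.
Turanose is absent, so TorA is inactive.
With no repressor bound, *elnD* is transcribed.
So ElnD is produced and active.
With repressor ElnD bound, *gixB* is not transcribed.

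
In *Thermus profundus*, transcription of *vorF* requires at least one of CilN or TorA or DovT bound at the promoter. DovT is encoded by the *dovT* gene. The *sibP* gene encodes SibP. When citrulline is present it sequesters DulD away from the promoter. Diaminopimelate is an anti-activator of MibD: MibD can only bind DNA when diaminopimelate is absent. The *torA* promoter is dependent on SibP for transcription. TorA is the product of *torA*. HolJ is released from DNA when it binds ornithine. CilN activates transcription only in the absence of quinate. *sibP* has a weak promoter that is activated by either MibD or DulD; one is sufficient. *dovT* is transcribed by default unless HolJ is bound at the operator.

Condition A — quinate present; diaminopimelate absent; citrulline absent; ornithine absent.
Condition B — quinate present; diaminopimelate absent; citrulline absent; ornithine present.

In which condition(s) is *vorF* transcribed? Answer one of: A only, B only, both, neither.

Condition A:
Quinate is present, so CilN is inactive.
Diaminopimelate is absent, so MibD is active.
Citrulline is absent, so DulD is active.
Activator MibD is present, so *sibP* is transcribed.
So SibP is produced and active.
No repressor is bound and SibP is active, so *torA* is transcribed.
So TorA is produced and active.
Ornithine is absent, so HolJ is active.
With repressor HolJ bound, *dovT* is not transcribed.
So DovT is not produced.
Activator TorA is present, so *vorF* is transcribed.
→ *vorF* is ON in A.
Condition B:
Quinate is present, so CilN is inactive.
Diaminopimelate is absent, so MibD is active.
Citrulline is absent, so DulD is active.
Activator MibD is present, so *sibP* is transcribed.
So SibP is produced and active.
No repressor is bound and SibP is active, so *torA* is transcribed.
So TorA is produced and active.
Ornithine is present, so HolJ is inactive.
With no repressor bound, *dovT* is transcribed.
So DovT is produced and active.
Activator TorA is present, so *vorF* is transcribed.
→ *vorF* is ON in B.

both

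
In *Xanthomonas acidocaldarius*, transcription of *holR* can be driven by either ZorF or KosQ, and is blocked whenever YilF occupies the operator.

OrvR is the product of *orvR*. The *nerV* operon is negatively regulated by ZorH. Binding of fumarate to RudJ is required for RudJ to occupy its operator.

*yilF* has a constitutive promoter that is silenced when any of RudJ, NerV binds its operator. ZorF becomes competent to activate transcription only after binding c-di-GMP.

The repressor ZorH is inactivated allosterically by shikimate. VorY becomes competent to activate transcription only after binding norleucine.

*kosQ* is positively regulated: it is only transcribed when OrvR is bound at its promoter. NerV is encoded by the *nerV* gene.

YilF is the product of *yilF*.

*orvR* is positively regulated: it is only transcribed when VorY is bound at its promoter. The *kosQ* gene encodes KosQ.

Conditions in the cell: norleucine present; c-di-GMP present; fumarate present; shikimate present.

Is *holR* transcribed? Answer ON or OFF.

c-di-GMP is present, so ZorF is active.
Norleucine is present, so VorY is active.
No repressor is bound and VorY is active, so *orvR* is transcribed.
So OrvR is produced and active.
No repressor is bound and OrvR is active, so *kosQ* is transcribed.
So KosQ is produced and active.
Fumarate is present, so RudJ is active.
Shikimate is present, so ZorH is inactive.
With no repressor bound, *nerV* is transcribed.
So NerV is produced and active.
With repressor RudJ bound, *yilF* is not transcribed.
So YilF is not produced.
Activator ZorF is present, so *holR* is transcribed.

ON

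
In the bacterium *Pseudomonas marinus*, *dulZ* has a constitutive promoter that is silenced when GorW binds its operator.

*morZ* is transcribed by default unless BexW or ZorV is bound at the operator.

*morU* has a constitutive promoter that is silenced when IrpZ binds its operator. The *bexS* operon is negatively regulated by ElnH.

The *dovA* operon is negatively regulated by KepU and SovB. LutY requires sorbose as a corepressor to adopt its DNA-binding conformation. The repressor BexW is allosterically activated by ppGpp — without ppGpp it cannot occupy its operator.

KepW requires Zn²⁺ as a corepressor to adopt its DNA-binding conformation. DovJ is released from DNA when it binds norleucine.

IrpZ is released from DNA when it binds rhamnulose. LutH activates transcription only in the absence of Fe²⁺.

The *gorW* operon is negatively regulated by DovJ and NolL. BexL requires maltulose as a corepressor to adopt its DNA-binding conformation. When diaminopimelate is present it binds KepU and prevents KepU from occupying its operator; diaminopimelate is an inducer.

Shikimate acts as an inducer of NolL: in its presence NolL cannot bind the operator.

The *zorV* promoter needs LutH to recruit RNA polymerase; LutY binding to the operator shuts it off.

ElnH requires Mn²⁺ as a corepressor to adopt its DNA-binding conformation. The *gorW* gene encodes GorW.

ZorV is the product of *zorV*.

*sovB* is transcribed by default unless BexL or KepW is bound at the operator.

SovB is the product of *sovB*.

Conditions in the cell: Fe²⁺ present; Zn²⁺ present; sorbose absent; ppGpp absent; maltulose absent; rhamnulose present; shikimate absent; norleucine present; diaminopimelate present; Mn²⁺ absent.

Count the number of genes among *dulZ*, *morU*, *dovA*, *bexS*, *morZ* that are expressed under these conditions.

5

Norleucine is present, so DovJ is inactive.
Shikimate is absent, so NolL is active.
With repressor NolL bound, *gorW* is not transcribed.
So GorW is not produced.
With no repressor bound, *dulZ* is transcribed.
→ *dulZ* is ON.
Rhamnulose is present, so IrpZ is inactive.
With no repressor bound, *morU* is transcribed.
→ *morU* is ON.
Diaminopimelate is present, so KepU is inactive.
Maltulose is absent, so BexL is inactive.
Zn²⁺ is present, so KepW is active.
With repressor KepW bound, *sovB* is not transcribed.
So SovB is not produced.
With no repressor bound, *dovA* is transcribed.
→ *dovA* is ON.
Mn²⁺ is absent, so ElnH is inactive.
With no repressor bound, *bexS* is transcribed.
→ *bexS* is ON.
ppGpp is absent, so BexW is inactive.
Fe²⁺ is present, so LutH is inactive.
Sorbose is absent, so LutY is inactive.
Required activator LutH is absent, so *zorV* is not transcribed.
So ZorV is not produced.
With no repressor bound, *morZ* is transcribed.
→ *morZ* is ON.
5 of the 5 genes are transcribed.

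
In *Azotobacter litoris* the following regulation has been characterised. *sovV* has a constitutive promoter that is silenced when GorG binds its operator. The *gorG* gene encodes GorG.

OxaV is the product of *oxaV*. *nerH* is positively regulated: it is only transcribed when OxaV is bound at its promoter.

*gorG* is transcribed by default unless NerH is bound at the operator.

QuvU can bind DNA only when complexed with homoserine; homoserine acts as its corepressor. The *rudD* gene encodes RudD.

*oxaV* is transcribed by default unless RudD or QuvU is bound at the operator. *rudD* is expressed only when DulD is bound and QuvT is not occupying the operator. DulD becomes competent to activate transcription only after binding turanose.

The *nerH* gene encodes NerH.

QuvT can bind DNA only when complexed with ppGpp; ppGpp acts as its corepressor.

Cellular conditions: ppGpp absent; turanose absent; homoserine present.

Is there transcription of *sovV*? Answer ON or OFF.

ppGpp is absent, so QuvT is inactive.
Turanose is absent, so DulD is inactive.
Required activator DulD is absent, so *rudD* is not transcribed.
So RudD is not produced.
Homoserine is present, so QuvU is active.
With repressor QuvU bound, *oxaV* is not transcribed.
So OxaV is not produced.
Required activator OxaV is absent, so *nerH* is not transcribed.
So NerH is not produced.
With no repressor bound, *gorG* is transcribed.
So GorG is produced and active.
With repressor GorG bound, *sovV* is not transcribed.

OFF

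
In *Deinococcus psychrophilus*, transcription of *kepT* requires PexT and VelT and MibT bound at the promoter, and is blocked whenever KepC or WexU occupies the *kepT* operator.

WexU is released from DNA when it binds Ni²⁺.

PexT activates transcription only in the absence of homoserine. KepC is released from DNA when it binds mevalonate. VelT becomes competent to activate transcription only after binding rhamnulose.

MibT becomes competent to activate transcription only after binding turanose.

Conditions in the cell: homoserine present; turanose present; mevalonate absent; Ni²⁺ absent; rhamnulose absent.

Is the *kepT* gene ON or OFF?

OFF

Homoserine is present, so PexT is inactive.
Rhamnulose is absent, so VelT is inactive.
Mevalonate is absent, so KepC is active.
Turanose is present, so MibT is active.
Ni²⁺ is absent, so WexU is active.
With repressor KepC bound, *kepT* is not transcribed.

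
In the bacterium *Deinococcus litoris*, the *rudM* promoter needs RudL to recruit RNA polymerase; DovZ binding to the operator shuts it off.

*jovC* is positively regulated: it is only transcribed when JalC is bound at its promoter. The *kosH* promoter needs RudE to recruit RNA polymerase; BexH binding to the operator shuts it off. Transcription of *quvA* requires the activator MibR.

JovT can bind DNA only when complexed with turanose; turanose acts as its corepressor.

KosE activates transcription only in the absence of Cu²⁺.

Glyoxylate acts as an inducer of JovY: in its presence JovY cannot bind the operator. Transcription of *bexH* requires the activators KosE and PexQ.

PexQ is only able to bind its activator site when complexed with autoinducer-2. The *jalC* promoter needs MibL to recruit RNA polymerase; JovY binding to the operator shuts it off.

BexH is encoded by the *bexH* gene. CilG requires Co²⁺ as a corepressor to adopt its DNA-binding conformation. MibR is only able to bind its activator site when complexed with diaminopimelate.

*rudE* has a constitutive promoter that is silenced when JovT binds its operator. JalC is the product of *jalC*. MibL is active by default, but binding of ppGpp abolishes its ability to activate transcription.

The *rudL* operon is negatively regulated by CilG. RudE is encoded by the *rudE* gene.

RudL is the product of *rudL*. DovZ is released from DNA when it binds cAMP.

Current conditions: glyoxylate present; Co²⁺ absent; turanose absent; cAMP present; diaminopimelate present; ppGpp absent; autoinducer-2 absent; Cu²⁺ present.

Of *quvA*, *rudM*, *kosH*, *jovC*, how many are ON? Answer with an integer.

4

Diaminopimelate is present, so MibR is active.
No repressor is bound and MibR is active, so *quvA* is transcribed.
→ *quvA* is ON.
Co²⁺ is absent, so CilG is inactive.
With no repressor bound, *rudL* is transcribed.
So RudL is produced and active.
cAMP is present, so DovZ is inactive.
No repressor is bound and RudL is active, so *rudM* is transcribed.
→ *rudM* is ON.
Cu²⁺ is present, so KosE is inactive.
Autoinducer-2 is absent, so PexQ is inactive.
Required activator KosE is absent, so *bexH* is not transcribed.
So BexH is not produced.
Turanose is absent, so JovT is inactive.
With no repressor bound, *rudE* is transcribed.
So RudE is produced and active.
No repressor is bound and RudE is active, so *kosH* is transcribed.
→ *kosH* is ON.
ppGpp is absent, so MibL is active.
Glyoxylate is present, so JovY is inactive.
No repressor is bound and MibL is active, so *jalC* is transcribed.
So JalC is produced and active.
No repressor is bound and JalC is active, so *jovC* is transcribed.
→ *jovC* is ON.
4 of the 4 genes are transcribed.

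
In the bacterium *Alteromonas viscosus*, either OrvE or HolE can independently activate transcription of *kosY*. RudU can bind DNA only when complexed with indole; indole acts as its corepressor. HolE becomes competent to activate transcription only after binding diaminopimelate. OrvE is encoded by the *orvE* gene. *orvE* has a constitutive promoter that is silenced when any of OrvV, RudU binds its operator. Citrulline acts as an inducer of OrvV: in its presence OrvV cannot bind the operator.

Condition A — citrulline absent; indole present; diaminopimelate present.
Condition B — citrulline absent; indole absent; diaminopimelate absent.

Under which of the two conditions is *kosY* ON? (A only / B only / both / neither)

Condition A:
Citrulline is absent, so OrvV is active.
Indole is present, so RudU is active.
With repressor OrvV bound, *orvE* is not transcribed.
So OrvE is not produced.
Diaminopimelate is present, so HolE is active.
Activator HolE is present, so *kosY* is transcribed.
→ *kosY* is ON in A.
Condition B:
Citrulline is absent, so OrvV is active.
Indole is absent, so RudU is inactive.
With repressor OrvV bound, *orvE* is not transcribed.
So OrvE is not produced.
Diaminopimelate is absent, so HolE is inactive.
No activator is available at the *kosY* promoter, so *kosY* is not transcribed.
→ *kosY* is OFF in B.

A only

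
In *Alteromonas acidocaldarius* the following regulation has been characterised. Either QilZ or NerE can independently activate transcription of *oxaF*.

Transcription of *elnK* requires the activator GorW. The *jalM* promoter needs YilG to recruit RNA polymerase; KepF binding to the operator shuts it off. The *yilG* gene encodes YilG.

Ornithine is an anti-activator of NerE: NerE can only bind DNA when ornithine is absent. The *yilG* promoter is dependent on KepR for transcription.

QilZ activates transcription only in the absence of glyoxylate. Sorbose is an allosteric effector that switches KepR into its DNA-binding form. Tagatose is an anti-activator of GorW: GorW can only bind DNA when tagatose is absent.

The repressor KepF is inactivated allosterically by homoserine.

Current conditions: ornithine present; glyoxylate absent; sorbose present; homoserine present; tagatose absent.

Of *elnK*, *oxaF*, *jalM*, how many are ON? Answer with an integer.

Tagatose is absent, so GorW is active.
No repressor is bound and GorW is active, so *elnK* is transcribed.
→ *elnK* is ON.
Glyoxylate is absent, so QilZ is active.
Ornithine is present, so NerE is inactive.
Activator QilZ is present, so *oxaF* is transcribed.
→ *oxaF* is ON.
Sorbose is present, so KepR is active.
No repressor is bound and KepR is active, so *yilG* is transcribed.
So YilG is produced and active.
Homoserine is present, so KepF is inactive.
No repressor is bound and YilG is active, so *jalM* is transcribed.
→ *jalM* is ON.
3 of the 3 genes are transcribed.

3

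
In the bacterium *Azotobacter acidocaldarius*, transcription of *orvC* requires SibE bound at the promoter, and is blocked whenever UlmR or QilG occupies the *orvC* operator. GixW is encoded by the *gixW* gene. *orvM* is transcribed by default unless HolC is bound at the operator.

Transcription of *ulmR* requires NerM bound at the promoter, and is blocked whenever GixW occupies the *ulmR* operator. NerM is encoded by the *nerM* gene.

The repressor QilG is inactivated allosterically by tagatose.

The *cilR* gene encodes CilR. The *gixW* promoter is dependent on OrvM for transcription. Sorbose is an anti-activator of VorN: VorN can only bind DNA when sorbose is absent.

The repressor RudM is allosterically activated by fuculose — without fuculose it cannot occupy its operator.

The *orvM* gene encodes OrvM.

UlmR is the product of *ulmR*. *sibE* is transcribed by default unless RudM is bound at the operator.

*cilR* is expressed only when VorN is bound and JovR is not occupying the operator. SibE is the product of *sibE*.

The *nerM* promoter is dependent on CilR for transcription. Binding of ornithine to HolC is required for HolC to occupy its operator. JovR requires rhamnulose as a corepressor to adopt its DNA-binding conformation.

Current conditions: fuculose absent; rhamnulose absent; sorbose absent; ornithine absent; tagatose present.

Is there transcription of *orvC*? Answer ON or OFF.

Fuculose is absent, so RudM is inactive.
With no repressor bound, *sibE* is transcribed.
So SibE is produced and active.
Sorbose is absent, so VorN is active.
Rhamnulose is absent, so JovR is inactive.
No repressor is bound and VorN is active, so *cilR* is transcribed.
So CilR is produced and active.
No repressor is bound and CilR is active, so *nerM* is transcribed.
So NerM is produced and active.
Ornithine is absent, so HolC is inactive.
With no repressor bound, *orvM* is transcribed.
So OrvM is produced and active.
No repressor is bound and OrvM is active, so *gixW* is transcribed.
So GixW is produced and active.
With repressor GixW bound, *ulmR* is not transcribed.
So UlmR is not produced.
Tagatose is present, so QilG is inactive.
No repressor is bound and SibE is active, so *orvC* is transcribed.

ON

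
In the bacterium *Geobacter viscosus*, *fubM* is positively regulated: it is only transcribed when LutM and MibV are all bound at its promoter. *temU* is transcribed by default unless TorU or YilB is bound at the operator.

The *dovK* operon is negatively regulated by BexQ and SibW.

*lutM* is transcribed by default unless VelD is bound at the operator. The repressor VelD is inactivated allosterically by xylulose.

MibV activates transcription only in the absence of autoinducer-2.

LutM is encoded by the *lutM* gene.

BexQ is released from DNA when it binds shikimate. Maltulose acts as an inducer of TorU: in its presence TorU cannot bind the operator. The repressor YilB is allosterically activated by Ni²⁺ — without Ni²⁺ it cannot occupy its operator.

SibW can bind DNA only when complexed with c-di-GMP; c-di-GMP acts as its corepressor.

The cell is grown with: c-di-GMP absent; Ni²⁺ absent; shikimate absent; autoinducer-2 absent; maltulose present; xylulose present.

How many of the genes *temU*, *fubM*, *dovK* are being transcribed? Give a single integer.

Maltulose is present, so TorU is inactive.
Ni²⁺ is absent, so YilB is inactive.
With no repressor bound, *temU* is transcribed.
→ *temU* is ON.
Xylulose is present, so VelD is inactive.
With no repressor bound, *lutM* is transcribed.
So LutM is produced and active.
Autoinducer-2 is absent, so MibV is active.
No repressor is bound and LutM and MibV are active, so *fubM* is transcribed.
→ *fubM* is ON.
Shikimate is absent, so BexQ is active.
c-di-GMP is absent, so SibW is inactive.
With repressor BexQ bound, *dovK* is not transcribed.
→ *dovK* is OFF.
2 of the 3 genes are transcribed.

2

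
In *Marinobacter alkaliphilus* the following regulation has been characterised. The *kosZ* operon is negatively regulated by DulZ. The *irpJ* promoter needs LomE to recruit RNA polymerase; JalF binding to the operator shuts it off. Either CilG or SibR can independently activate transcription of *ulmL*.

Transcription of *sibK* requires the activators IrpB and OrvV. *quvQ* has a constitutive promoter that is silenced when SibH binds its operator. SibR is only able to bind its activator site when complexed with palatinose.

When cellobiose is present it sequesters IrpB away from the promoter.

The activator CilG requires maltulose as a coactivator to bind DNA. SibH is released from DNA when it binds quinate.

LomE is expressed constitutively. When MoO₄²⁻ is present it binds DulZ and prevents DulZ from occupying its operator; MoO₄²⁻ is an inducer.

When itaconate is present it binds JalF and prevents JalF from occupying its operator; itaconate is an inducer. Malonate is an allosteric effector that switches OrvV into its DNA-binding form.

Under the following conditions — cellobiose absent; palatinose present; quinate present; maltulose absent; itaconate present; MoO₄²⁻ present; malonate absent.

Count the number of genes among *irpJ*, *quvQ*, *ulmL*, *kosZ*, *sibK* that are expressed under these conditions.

LomE is produced constitutively and is active.
Itaconate is present, so JalF is inactive.
No repressor is bound and LomE is active, so *irpJ* is transcribed.
→ *irpJ* is ON.
Quinate is present, so SibH is inactive.
With no repressor bound, *quvQ* is transcribed.
→ *quvQ* is ON.
Maltulose is absent, so CilG is inactive.
Palatinose is present, so SibR is active.
Activator SibR is present, so *ulmL* is transcribed.
→ *ulmL* is ON.
MoO₄²⁻ is present, so DulZ is inactive.
With no repressor bound, *kosZ* is transcribed.
→ *kosZ* is ON.
Cellobiose is absent, so IrpB is active.
Malonate is absent, so OrvV is inactive.
Required activator OrvV is absent, so *sibK* is not transcribed.
→ *sibK* is OFF.
4 of the 5 genes are transcribed.

4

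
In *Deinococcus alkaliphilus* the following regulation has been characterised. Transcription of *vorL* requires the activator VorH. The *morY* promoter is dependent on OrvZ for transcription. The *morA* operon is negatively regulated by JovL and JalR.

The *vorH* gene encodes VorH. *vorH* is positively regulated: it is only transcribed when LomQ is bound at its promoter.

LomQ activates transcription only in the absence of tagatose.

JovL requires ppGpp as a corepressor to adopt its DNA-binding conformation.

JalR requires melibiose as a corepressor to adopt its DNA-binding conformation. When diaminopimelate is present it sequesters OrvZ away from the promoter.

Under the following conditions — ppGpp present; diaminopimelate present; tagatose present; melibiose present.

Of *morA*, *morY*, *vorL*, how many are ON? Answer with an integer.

ppGpp is present, so JovL is active.
Melibiose is present, so JalR is active.
With repressor JovL bound, *morA* is not transcribed.
→ *morA* is OFF.
Diaminopimelate is present, so OrvZ is inactive.
Required activator OrvZ is absent, so *morY* is not transcribed.
→ *morY* is OFF.
Tagatose is present, so LomQ is inactive.
Required activator LomQ is absent, so *vorH* is not transcribed.
So VorH is not produced.
Required activator VorH is absent, so *vorL* is not transcribed.
→ *vorL* is OFF.
0 of the 3 genes are transcribed.

0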